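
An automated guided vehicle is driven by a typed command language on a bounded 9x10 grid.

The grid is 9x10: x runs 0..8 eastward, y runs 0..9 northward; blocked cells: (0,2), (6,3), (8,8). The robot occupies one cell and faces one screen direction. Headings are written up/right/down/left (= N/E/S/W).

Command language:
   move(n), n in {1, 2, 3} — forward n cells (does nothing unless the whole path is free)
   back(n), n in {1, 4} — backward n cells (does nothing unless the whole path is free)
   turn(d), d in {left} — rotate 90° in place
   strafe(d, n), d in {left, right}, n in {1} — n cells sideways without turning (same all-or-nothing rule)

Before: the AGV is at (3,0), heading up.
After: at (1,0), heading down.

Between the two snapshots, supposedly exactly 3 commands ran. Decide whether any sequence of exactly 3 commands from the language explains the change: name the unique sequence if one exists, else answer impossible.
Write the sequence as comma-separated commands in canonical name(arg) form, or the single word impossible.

key: cell and facing (now S) both changed — the 3 commands mix motion and turning
begin: at (3,0), heading up
1. turn(left) → at (3,0), heading left
2. move(2) → at (1,0), heading left
3. turn(left) → at (1,0), heading down
uniquely the one of 512 3-step routes that fits.

turn(left), move(2), turn(left)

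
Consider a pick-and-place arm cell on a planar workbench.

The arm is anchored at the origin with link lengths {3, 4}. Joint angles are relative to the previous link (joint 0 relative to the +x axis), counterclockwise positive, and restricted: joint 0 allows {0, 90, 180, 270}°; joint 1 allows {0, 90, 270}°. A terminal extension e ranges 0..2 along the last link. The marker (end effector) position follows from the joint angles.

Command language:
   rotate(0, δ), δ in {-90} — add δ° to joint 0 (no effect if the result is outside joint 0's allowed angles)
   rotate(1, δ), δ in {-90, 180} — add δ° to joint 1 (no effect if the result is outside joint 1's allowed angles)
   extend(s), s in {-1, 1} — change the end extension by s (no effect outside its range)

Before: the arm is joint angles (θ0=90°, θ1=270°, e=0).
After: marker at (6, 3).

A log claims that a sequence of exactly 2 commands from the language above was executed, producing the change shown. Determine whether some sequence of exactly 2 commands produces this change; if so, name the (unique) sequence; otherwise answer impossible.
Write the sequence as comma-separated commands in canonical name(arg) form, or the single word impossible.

extend(1), extend(1)

begin: joint angles (θ0=90°, θ1=270°, e=0)
1. extend(1) → joint angles (θ0=90°, θ1=270°, e=1)
2. extend(1) → joint angles (θ0=90°, θ1=270°, e=2)
uniquely the one of 25 2-step routes that fits.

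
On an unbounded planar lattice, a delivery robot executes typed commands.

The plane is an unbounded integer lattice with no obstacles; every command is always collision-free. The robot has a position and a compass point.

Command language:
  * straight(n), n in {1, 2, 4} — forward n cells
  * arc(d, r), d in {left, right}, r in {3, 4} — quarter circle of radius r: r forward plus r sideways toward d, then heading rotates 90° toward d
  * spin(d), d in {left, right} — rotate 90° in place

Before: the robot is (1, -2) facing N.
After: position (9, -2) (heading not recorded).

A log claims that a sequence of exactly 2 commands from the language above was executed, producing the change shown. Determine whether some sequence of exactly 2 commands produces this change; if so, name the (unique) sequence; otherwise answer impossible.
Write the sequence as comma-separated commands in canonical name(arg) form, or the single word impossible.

arc(right, 4), arc(right, 4)

t0: (1, -2) facing N
t=1 arc(right, 4) ⇒ (5, 2) facing E
t=2 arc(right, 4) ⇒ (9, -2) facing S
uniquely the one of 81 2-step routes that fits.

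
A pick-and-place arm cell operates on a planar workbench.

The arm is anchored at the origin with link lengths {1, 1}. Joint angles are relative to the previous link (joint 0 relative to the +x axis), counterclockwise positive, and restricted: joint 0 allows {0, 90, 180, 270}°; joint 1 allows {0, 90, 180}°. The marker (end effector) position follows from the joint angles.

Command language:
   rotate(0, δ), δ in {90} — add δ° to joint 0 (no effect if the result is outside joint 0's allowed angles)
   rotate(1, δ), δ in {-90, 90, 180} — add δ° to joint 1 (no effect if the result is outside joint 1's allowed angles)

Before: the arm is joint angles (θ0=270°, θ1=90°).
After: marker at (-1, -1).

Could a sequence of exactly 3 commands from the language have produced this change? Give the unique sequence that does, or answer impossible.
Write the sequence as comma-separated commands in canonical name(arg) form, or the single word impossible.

rotate(0, 90), rotate(0, 90), rotate(0, 90)

t0: joint angles (θ0=270°, θ1=90°)
step 1 (rotate(0, 90)): joint angles (θ0=0°, θ1=90°)
step 2 (rotate(0, 90)): joint angles (θ0=90°, θ1=90°)
step 3 (rotate(0, 90)): joint angles (θ0=180°, θ1=90°)
all 64 alternatives checked — unique.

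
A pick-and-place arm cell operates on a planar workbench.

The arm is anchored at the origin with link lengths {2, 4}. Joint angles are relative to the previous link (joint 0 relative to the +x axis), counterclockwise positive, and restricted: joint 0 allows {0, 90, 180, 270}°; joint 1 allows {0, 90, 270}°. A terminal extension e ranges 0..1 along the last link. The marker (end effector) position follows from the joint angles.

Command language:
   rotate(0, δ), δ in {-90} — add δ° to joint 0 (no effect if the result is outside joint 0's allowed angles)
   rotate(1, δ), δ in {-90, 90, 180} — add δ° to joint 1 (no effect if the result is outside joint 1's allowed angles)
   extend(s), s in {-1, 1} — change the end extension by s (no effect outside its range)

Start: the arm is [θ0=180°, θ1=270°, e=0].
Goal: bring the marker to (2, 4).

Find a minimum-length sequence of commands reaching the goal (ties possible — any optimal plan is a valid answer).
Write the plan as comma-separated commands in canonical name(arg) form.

start: [θ0=180°, θ1=270°, e=0]
t=1 rotate(0, -90) ⇒ [θ0=90°, θ1=270°, e=0]
t=2 rotate(0, -90) ⇒ [θ0=0°, θ1=270°, e=0]
t=3 rotate(1, 180) ⇒ [θ0=0°, θ1=90°, e=0]
no 2-step plan works, so 3 is optimal.

rotate(0, -90), rotate(0, -90), rotate(1, 180)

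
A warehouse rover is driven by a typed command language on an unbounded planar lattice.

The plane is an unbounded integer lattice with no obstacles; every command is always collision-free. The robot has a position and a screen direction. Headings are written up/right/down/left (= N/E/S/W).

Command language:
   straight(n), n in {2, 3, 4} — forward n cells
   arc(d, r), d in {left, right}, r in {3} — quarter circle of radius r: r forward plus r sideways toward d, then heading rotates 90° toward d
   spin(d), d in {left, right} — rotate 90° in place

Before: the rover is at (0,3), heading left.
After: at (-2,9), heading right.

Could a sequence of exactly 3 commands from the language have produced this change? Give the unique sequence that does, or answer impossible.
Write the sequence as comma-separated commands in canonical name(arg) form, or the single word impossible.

key: running arc(right, 3) before straight(2) would end elsewhere — order is forced
t0: at (0,3), heading left
[1] after straight(2): at (-2,3), heading left
[2] after arc(right, 3): at (-5,6), heading up
[3] after arc(right, 3): at (-2,9), heading right
all 343 alternatives checked — unique.

straight(2), arc(right, 3), arc(right, 3)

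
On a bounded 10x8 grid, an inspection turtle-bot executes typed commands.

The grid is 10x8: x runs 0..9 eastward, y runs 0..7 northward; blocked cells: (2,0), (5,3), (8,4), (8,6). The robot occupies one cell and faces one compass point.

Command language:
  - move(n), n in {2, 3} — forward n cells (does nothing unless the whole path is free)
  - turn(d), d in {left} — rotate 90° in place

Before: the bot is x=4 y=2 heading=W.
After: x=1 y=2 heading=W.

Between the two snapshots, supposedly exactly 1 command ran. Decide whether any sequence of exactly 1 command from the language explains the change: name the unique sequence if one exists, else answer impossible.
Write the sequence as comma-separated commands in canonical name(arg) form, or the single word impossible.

key: still facing W — the one step turns nothing
begin: x=4 y=2 heading=W
[1] after move(3): x=1 y=2 heading=W
no other 1-command option fits: unique.

move(3)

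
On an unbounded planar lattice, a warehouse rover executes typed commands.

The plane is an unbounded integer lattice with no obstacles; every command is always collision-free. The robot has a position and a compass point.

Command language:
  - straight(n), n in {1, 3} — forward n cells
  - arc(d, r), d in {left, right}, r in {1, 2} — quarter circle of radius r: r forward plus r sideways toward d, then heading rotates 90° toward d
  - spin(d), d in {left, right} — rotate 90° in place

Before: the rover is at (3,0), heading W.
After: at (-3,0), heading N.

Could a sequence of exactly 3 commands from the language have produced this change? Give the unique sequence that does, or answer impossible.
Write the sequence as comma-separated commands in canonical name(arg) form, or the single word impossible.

straight(3), straight(3), spin(right)

key: cell and facing (now N) both changed — the 3 commands mix motion and turning
begin: at (3,0), heading W
[1] after straight(3): at (0,0), heading W
[2] after straight(3): at (-3,0), heading W
[3] after spin(right): at (-3,0), heading N
no rival 3-sequence matches.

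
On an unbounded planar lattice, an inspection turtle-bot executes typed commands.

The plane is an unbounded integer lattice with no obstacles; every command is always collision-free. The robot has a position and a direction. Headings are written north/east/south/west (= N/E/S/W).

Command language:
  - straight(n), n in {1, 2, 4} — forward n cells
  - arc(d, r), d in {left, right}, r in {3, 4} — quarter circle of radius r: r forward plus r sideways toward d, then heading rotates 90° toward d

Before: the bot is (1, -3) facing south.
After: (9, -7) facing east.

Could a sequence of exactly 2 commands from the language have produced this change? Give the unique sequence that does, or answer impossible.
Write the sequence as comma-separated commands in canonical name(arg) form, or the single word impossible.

key: running straight(4) before arc(left, 4) would end elsewhere — order is forced
start: (1, -3) facing south
step 1 (arc(left, 4)): (5, -7) facing east
step 2 (straight(4)): (9, -7) facing east
uniquely the one of 49 2-step routes that fits.

arc(left, 4), straight(4)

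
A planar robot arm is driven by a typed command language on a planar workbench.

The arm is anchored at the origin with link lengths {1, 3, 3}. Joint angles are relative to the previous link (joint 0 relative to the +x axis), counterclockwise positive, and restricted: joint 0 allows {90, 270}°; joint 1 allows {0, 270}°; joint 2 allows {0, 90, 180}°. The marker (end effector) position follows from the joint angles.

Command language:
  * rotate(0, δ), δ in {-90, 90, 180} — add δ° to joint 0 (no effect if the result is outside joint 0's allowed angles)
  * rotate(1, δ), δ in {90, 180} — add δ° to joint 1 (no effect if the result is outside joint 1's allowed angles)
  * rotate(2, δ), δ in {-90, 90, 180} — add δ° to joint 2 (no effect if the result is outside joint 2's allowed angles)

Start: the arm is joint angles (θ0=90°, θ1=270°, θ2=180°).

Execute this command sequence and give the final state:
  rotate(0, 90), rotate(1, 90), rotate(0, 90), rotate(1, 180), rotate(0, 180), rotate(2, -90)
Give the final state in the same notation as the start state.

joint angles (θ0=270°, θ1=0°, θ2=90°)

initial: joint angles (θ0=90°, θ1=270°, θ2=180°)
step 1 (rotate(0, 90)): joint angles (θ0=90°, θ1=270°, θ2=180°)
step 2 (rotate(1, 90)): joint angles (θ0=90°, θ1=0°, θ2=180°)
step 3 (rotate(0, 90)): joint angles (θ0=90°, θ1=0°, θ2=180°)
step 4 (rotate(1, 180)): joint angles (θ0=90°, θ1=0°, θ2=180°)
step 5 (rotate(0, 180)): joint angles (θ0=270°, θ1=0°, θ2=180°)
step 6 (rotate(2, -90)): joint angles (θ0=270°, θ1=0°, θ2=90°)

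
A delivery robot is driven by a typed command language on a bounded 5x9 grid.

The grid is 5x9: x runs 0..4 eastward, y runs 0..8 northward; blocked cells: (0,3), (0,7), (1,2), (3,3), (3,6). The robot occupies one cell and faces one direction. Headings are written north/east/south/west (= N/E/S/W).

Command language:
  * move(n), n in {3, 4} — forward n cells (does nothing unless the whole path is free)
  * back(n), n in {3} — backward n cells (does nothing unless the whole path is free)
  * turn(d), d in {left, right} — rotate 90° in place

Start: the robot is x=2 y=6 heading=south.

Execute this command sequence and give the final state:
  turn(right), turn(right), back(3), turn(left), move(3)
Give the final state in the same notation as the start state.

x=2 y=3 heading=west

begin: x=2 y=6 heading=south
1. turn(right) → x=2 y=6 heading=west
2. turn(right) → x=2 y=6 heading=north
3. back(3) → x=2 y=3 heading=north
4. turn(left) → x=2 y=3 heading=west
5. move(3) → x=2 y=3 heading=west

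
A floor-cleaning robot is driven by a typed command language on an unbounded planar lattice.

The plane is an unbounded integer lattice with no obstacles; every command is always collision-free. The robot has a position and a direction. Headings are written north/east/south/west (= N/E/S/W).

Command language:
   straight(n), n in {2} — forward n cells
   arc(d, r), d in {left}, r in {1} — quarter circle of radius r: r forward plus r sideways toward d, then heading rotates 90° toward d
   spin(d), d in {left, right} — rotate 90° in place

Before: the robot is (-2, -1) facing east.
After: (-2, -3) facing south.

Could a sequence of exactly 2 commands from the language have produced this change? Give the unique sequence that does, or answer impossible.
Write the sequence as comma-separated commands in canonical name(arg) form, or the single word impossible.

key: order matters: swapping spin(right) and straight(2) lands elsewhere
initial: (-2, -1) facing east
step 1 (spin(right)): (-2, -1) facing south
step 2 (straight(2)): (-2, -3) facing south
no other 2-command option fits: unique.

spin(right), straight(2)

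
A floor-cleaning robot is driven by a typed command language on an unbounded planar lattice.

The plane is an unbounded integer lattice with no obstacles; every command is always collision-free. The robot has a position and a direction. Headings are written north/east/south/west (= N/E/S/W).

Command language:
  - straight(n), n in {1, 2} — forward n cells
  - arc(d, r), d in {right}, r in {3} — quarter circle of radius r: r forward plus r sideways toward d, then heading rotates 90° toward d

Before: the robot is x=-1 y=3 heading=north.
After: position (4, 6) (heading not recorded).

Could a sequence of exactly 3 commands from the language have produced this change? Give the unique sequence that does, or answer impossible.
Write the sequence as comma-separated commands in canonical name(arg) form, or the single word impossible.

key: running straight(1) before arc(right, 3) would end elsewhere — order is forced
from: x=-1 y=3 heading=north
1. arc(right, 3) → x=2 y=6 heading=east
2. straight(1) → x=3 y=6 heading=east
3. straight(1) → x=4 y=6 heading=east
all 27 alternatives checked — unique.

arc(right, 3), straight(1), straight(1)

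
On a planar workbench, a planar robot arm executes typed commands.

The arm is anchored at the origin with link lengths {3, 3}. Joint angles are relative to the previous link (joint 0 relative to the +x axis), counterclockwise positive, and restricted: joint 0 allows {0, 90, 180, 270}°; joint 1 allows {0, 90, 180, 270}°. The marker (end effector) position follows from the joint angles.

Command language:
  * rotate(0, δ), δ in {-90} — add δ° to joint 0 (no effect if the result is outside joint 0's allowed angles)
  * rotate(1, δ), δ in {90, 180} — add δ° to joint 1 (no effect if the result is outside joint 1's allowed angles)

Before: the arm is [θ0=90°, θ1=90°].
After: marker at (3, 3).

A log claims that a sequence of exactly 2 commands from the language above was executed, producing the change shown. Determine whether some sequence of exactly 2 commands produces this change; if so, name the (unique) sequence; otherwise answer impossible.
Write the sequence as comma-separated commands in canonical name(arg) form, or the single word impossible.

t0: [θ0=90°, θ1=90°]
t=1 rotate(1, 90) ⇒ [θ0=90°, θ1=180°]
t=2 rotate(1, 90) ⇒ [θ0=90°, θ1=270°]
no other 2-command option fits: unique.

rotate(1, 90), rotate(1, 90)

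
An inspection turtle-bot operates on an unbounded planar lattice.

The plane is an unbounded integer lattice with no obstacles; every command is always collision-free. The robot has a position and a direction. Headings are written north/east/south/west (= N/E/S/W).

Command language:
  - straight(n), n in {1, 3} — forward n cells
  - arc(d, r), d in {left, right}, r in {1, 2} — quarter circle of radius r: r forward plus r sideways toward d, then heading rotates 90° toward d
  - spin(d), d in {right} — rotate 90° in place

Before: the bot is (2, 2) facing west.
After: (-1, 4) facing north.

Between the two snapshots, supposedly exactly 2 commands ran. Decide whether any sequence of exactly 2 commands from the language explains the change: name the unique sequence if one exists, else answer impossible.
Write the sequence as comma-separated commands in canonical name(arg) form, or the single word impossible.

straight(1), arc(right, 2)

key: running arc(right, 2) before straight(1) would end elsewhere — order is forced
begin: (2, 2) facing west
1. straight(1) → (1, 2) facing west
2. arc(right, 2) → (-1, 4) facing north
uniquely the one of 49 2-step routes that fits.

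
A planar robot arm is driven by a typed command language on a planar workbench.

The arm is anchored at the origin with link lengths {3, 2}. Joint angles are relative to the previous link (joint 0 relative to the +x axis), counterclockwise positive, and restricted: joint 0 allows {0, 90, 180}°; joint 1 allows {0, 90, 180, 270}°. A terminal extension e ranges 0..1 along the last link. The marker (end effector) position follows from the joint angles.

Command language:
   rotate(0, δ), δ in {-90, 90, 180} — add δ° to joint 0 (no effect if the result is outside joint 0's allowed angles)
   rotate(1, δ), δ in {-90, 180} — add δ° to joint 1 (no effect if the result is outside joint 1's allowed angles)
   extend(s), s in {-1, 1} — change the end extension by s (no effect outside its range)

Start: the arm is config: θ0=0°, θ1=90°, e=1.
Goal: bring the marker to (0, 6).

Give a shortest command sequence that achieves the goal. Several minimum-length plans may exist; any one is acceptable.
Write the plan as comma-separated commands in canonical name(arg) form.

from: config: θ0=0°, θ1=90°, e=1
1. rotate(0, 90) → config: θ0=90°, θ1=90°, e=1
2. rotate(1, -90) → config: θ0=90°, θ1=0°, e=1
minimal: 2 command(s), checked below 2.

rotate(0, 90), rotate(1, -90)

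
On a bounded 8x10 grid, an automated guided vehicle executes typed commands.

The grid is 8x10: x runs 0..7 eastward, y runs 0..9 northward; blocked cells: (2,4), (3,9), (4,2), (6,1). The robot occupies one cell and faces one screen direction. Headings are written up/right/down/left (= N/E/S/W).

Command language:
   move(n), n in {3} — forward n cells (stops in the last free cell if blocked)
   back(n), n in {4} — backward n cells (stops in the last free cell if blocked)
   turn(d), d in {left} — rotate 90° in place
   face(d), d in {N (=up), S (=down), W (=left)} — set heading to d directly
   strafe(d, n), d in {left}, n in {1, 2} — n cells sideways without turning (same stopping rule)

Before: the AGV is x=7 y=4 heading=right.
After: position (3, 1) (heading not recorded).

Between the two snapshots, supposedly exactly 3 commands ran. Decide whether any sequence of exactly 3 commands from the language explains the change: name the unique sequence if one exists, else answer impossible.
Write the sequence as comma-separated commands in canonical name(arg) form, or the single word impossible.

key: running move(3) before back(4) would end elsewhere — order is forced
t0: x=7 y=4 heading=right
1. back(4) → x=3 y=4 heading=right
2. face(S) → x=3 y=4 heading=down
3. move(3) → x=3 y=1 heading=down
no other 3-command option fits: unique.

back(4), face(S), move(3)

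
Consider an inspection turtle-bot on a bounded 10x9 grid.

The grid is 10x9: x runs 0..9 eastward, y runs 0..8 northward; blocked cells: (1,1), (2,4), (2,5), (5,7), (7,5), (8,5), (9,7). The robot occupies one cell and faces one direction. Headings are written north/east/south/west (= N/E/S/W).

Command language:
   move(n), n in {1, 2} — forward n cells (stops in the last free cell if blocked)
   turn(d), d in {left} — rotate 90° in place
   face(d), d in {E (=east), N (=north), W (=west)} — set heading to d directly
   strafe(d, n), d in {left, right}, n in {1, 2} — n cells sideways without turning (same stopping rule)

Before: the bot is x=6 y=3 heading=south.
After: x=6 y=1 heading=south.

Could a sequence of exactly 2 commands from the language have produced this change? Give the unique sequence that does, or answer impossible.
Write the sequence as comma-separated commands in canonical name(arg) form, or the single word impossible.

move(1), move(1)

key: still facing S at the end — nothing in the sequence rotates
from: x=6 y=3 heading=south
t=1 move(1) ⇒ x=6 y=2 heading=south
t=2 move(1) ⇒ x=6 y=1 heading=south
no other 2-command option fits: unique.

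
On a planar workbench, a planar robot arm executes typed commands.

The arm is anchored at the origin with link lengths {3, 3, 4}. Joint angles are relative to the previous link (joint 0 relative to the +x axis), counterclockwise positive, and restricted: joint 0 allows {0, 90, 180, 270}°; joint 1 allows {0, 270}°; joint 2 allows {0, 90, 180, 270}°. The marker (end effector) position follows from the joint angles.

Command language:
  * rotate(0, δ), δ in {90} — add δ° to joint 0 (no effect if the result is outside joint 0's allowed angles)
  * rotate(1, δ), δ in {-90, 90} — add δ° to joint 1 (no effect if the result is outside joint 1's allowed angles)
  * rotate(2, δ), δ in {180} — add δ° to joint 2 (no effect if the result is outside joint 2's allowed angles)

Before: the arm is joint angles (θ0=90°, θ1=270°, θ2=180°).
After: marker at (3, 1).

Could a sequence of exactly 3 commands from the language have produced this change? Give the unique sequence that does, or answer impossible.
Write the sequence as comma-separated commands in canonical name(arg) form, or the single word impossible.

initial: joint angles (θ0=90°, θ1=270°, θ2=180°)
[1] after rotate(0, 90): joint angles (θ0=180°, θ1=270°, θ2=180°)
[2] after rotate(0, 90): joint angles (θ0=270°, θ1=270°, θ2=180°)
[3] after rotate(0, 90): joint angles (θ0=0°, θ1=270°, θ2=180°)
no rival 3-sequence matches.

rotate(0, 90), rotate(0, 90), rotate(0, 90)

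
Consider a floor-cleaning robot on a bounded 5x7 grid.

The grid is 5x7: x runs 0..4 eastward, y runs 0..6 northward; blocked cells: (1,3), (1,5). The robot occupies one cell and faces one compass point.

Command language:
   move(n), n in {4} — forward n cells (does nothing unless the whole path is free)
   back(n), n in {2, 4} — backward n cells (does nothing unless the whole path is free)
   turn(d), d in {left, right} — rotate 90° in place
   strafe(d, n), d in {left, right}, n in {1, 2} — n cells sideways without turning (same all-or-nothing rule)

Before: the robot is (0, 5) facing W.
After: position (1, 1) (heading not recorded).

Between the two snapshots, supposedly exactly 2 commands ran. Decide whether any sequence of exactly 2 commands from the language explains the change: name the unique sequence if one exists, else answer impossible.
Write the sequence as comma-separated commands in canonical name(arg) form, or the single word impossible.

impossible

checked all 2-command options: none fits.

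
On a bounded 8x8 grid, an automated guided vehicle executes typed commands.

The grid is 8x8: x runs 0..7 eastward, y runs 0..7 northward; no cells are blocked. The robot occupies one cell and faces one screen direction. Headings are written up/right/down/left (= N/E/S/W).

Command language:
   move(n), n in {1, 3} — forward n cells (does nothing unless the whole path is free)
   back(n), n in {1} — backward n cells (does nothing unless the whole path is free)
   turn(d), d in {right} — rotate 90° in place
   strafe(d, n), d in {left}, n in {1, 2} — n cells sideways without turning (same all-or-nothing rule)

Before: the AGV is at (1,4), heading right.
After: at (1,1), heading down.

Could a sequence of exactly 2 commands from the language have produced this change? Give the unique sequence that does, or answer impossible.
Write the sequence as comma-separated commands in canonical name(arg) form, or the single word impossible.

turn(right), move(3)

key: cell and facing (now S) both changed — the 2 commands mix motion and turning
from: at (1,4), heading right
t=1 turn(right) ⇒ at (1,4), heading down
t=2 move(3) ⇒ at (1,1), heading down
all 36 alternatives checked — unique.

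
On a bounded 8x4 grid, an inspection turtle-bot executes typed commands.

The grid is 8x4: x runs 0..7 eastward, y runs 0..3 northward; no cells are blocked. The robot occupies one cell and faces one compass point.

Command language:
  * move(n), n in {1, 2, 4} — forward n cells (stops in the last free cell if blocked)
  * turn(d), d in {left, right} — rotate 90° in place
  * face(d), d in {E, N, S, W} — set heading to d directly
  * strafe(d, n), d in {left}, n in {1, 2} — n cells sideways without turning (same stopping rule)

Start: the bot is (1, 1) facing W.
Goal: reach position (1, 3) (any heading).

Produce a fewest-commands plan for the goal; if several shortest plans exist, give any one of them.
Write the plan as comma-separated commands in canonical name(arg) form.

begin: (1, 1) facing W
1. turn(right) → (1, 1) facing N
2. move(4) → (1, 3) facing N
minimal: 2 command(s), checked below 2.

turn(right), move(4)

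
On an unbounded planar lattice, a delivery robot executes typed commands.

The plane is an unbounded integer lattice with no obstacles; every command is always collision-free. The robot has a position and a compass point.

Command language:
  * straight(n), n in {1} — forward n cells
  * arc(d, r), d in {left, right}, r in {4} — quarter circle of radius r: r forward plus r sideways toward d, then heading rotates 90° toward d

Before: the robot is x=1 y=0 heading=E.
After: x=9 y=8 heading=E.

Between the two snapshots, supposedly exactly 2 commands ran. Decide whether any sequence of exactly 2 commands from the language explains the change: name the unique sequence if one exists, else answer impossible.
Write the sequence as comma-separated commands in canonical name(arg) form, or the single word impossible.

key: heading stays E — rotations cancel among the 2 commands
start: x=1 y=0 heading=E
t=1 arc(left, 4) ⇒ x=5 y=4 heading=N
t=2 arc(right, 4) ⇒ x=9 y=8 heading=E
no rival 2-sequence matches.

arc(left, 4), arc(right, 4)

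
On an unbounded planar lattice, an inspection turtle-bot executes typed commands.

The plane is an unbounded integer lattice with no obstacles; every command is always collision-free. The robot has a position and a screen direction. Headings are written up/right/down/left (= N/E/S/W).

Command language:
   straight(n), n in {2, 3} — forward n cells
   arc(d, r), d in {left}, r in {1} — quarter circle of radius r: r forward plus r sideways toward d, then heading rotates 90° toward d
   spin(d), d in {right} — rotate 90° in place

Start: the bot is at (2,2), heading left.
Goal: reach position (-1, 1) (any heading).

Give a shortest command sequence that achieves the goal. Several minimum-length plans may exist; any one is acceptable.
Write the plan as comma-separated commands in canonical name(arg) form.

straight(2), arc(left, 1)

begin: at (2,2), heading left
[1] after straight(2): at (0,2), heading left
[2] after arc(left, 1): at (-1,1), heading down
shorter routes all fall short; 2 is best.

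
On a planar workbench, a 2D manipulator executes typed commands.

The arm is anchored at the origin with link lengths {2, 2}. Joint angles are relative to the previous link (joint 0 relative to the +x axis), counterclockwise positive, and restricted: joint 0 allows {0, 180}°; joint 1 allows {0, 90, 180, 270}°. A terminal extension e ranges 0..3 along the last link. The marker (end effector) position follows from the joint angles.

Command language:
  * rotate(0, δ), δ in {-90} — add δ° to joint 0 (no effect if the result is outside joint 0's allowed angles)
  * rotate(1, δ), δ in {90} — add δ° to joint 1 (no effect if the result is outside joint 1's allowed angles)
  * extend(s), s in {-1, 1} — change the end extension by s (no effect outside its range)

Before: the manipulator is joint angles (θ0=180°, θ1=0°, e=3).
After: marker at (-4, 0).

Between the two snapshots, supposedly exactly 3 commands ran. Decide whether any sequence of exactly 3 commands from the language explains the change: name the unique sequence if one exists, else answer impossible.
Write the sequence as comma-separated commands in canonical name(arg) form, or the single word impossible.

extend(-1), extend(-1), extend(-1)

start: joint angles (θ0=180°, θ1=0°, e=3)
step 1 (extend(-1)): joint angles (θ0=180°, θ1=0°, e=2)
step 2 (extend(-1)): joint angles (θ0=180°, θ1=0°, e=1)
step 3 (extend(-1)): joint angles (θ0=180°, θ1=0°, e=0)
all 64 alternatives checked — unique.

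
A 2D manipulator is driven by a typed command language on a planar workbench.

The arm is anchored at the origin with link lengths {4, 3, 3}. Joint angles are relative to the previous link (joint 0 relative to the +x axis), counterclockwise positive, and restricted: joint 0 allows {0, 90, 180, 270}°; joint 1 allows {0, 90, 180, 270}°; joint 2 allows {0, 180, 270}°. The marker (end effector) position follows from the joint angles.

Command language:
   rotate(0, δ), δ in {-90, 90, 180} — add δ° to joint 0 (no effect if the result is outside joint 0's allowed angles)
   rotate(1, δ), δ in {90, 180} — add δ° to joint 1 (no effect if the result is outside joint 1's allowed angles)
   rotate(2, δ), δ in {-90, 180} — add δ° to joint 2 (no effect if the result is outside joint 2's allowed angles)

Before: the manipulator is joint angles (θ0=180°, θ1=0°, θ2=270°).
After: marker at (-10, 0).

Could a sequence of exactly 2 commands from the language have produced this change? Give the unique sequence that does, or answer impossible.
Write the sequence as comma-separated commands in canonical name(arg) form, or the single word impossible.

key: order matters: swapping rotate(2, -90) and rotate(2, 180) lands elsewhere
start: joint angles (θ0=180°, θ1=0°, θ2=270°)
[1] after rotate(2, -90): joint angles (θ0=180°, θ1=0°, θ2=180°)
[2] after rotate(2, 180): joint angles (θ0=180°, θ1=0°, θ2=0°)
uniquely the one of 49 2-step routes that fits.

rotate(2, -90), rotate(2, 180)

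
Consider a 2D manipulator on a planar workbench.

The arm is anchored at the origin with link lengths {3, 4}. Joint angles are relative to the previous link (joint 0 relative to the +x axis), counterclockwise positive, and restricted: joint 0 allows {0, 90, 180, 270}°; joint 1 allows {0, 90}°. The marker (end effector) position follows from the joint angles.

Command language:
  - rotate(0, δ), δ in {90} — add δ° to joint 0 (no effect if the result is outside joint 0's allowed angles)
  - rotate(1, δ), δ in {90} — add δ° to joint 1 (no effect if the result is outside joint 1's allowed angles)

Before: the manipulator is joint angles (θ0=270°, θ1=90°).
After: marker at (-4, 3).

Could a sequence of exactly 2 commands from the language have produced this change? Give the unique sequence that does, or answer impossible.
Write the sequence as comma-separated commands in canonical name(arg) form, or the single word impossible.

rotate(0, 90), rotate(0, 90)

t0: joint angles (θ0=270°, θ1=90°)
1. rotate(0, 90) → joint angles (θ0=0°, θ1=90°)
2. rotate(0, 90) → joint angles (θ0=90°, θ1=90°)
no other 2-command option fits: unique.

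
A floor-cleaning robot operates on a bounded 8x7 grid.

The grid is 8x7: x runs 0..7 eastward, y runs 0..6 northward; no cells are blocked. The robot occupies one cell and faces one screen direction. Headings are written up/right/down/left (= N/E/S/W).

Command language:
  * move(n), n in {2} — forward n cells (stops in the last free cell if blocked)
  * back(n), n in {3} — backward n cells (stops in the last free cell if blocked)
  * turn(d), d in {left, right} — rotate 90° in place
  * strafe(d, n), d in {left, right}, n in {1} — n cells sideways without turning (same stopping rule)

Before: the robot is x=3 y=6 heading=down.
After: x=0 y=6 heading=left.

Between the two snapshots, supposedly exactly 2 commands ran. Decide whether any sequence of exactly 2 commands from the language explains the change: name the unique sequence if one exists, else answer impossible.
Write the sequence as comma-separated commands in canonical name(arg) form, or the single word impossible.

all 36 sequences checked — none match.

impossible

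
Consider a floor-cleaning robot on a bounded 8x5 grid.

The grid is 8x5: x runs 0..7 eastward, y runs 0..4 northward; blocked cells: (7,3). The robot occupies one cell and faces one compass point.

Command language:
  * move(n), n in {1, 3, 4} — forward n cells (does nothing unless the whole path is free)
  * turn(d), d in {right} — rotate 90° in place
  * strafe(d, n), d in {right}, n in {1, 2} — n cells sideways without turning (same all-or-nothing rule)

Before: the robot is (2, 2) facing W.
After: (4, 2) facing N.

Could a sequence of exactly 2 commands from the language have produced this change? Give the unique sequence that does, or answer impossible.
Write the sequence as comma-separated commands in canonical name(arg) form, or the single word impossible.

turn(right), strafe(right, 2)

key: order matters: swapping turn(right) and strafe(right, 2) lands elsewhere
from: (2, 2) facing W
[1] after turn(right): (2, 2) facing N
[2] after strafe(right, 2): (4, 2) facing N
uniquely the one of 36 2-step routes that fits.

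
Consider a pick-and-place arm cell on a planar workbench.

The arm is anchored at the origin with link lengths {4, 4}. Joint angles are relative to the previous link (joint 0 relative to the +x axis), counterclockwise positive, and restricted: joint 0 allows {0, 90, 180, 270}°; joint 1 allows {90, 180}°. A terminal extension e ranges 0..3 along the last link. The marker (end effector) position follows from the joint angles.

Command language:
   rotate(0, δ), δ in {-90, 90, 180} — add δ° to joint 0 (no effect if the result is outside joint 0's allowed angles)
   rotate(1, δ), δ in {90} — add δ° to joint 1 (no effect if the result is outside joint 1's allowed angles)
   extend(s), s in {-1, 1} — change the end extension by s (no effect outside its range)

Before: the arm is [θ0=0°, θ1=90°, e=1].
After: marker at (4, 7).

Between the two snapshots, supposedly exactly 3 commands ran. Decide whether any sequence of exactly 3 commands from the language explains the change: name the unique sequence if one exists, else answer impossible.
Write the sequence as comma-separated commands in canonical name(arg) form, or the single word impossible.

initial: [θ0=0°, θ1=90°, e=1]
t=1 extend(1) ⇒ [θ0=0°, θ1=90°, e=2]
t=2 extend(1) ⇒ [θ0=0°, θ1=90°, e=3]
t=3 extend(1) ⇒ [θ0=0°, θ1=90°, e=3]
uniquely the one of 216 3-step routes that fits.

extend(1), extend(1), extend(1)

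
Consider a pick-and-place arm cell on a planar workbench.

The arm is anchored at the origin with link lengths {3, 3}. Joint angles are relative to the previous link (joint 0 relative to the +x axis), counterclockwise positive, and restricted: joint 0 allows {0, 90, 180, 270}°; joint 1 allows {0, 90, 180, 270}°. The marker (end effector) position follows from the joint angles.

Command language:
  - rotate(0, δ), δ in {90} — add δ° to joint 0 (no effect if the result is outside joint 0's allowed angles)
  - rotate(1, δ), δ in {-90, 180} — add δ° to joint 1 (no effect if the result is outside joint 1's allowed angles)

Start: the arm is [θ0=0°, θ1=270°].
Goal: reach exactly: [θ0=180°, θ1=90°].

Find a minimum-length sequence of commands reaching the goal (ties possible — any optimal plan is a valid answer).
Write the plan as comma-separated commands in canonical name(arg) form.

t0: [θ0=0°, θ1=270°]
step 1 (rotate(0, 90)): [θ0=90°, θ1=270°]
step 2 (rotate(0, 90)): [θ0=180°, θ1=270°]
step 3 (rotate(1, 180)): [θ0=180°, θ1=90°]
shorter routes all fall short; 3 is best.

rotate(0, 90), rotate(0, 90), rotate(1, 180)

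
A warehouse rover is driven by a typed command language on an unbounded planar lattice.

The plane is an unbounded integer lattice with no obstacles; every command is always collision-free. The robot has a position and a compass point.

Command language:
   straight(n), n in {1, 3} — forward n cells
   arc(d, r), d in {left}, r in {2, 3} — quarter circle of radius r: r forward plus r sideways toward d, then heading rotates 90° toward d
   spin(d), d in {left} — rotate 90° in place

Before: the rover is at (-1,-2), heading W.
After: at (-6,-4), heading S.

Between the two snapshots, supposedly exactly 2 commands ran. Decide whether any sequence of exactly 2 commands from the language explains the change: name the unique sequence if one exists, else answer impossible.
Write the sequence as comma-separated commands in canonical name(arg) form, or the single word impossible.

key: order matters: swapping straight(3) and arc(left, 2) lands elsewhere
t0: at (-1,-2), heading W
1. straight(3) → at (-4,-2), heading W
2. arc(left, 2) → at (-6,-4), heading S
uniquely the one of 25 2-step routes that fits.

straight(3), arc(left, 2)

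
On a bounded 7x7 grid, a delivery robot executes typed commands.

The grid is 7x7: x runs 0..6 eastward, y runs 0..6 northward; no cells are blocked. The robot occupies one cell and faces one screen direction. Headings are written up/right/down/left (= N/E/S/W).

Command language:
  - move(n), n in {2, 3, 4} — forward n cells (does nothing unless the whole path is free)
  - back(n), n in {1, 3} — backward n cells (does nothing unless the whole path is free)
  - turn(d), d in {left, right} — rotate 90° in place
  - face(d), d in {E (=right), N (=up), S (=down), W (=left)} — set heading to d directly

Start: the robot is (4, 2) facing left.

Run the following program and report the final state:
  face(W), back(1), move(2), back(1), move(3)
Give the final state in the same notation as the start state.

begin: (4, 2) facing left
t=1 face(W) ⇒ (4, 2) facing left
t=2 back(1) ⇒ (5, 2) facing left
t=3 move(2) ⇒ (3, 2) facing left
t=4 back(1) ⇒ (4, 2) facing left
t=5 move(3) ⇒ (1, 2) facing left

(1, 2) facing left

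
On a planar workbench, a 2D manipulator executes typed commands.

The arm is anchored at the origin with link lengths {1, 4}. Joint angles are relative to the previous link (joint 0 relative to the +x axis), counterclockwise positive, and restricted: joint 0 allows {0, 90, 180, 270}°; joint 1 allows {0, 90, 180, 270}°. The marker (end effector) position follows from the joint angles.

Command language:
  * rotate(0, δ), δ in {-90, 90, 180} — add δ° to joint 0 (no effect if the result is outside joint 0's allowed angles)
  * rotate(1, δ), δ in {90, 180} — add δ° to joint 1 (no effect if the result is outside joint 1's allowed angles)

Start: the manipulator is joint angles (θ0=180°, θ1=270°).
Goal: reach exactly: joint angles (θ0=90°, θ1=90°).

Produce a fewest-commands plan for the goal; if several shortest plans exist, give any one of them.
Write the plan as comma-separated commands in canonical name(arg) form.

rotate(0, -90), rotate(1, 180)

initial: joint angles (θ0=180°, θ1=270°)
step 1 (rotate(0, -90)): joint angles (θ0=90°, θ1=270°)
step 2 (rotate(1, 180)): joint angles (θ0=90°, θ1=90°)
nothing shorter than 2 reaches the goal.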